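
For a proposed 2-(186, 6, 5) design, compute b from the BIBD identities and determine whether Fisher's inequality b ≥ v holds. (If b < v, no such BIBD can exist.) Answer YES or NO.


b = λv(v − 1)/(k(k − 1)) = 5·186·185/(6·5) = 172050/30 = 5735.
Compare with v = 186: b ≥ v, so Fisher's inequality holds.

YES


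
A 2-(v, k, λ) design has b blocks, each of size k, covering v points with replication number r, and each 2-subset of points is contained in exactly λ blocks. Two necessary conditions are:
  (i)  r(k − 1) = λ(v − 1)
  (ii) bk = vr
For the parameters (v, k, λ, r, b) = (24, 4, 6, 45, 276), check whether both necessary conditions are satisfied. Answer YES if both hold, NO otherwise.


Condition (i): r(k − 1) = 45·3 = 135; λ(v − 1) = 6·23 = 138. Match? NO.
Condition (ii): bk = 276·4 = 1104; vr = 24·45 = 1080. Match? NO.
Both conditions hold? NO.

NO


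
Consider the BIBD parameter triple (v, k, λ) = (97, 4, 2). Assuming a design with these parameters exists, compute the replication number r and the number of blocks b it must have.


Any 2-(v, k, λ) BIBD satisfies two necessary conditions:
  (i)  Each point sits in r blocks, and counting incidences through any fixed point gives r(k − 1) = λ(v − 1), so r = λ(v − 1)/(k − 1).
  (ii) Total incidences bk = vr, so b = vr/k.
Step 1: r = λ(v − 1)/(k − 1) = 2·(97 − 1)/(4 − 1) = 2·96/3 = 192/3 = 64.
Step 2: b = vr/k = 97·64/4 = 6208/4 = 1552.
Check integrality: r = 64 ∈ Z ✓, b = 1552 ∈ Z ✓.
(These identities are necessary conditions: they determine r and b for any design with these parameters, but do not by themselves prove that one exists.)

r = 64, b = 1552.


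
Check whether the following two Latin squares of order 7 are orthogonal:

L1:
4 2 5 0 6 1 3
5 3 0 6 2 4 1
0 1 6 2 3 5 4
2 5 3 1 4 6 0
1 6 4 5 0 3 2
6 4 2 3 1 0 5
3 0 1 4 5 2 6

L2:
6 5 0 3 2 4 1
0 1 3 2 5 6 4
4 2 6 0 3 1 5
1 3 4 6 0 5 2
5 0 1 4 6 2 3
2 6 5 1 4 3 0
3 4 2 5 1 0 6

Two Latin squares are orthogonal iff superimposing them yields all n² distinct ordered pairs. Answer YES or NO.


Form the n² = 49 superimposed pairs (L1[i][j], L2[i][j]), row by row (rows and columns indexed from 0):
row 0: (4,6) (2,5) (5,0) (0,3) (6,2) (1,4) (3,1)
row 1: (5,0) (3,1) (0,3) (6,2) (2,5) (4,6) (1,4)
row 2: (0,4) (1,2) (6,6) (2,0) (3,3) (5,1) (4,5)
row 3: (2,1) (5,3) (3,4) (1,6) (4,0) (6,5) (0,2)
row 4: (1,5) (6,0) (4,1) (5,4) (0,6) (3,2) (2,3)
row 5: (6,2) (4,6) (2,5) (3,1) (1,4) (0,3) (5,0)
row 6: (3,3) (0,4) (1,2) (4,5) (5,1) (2,0) (6,6)
Orthogonality requires all 49 pairs distinct.
But the pair (5,0) repeats: cell (0,2) has L1 = 5, L2 = 0, and cell (1,0) has L1 = 5, L2 = 0.
A repeated pair means some other pair never occurs (only 28 distinct pairs out of 49), so the squares are not orthogonal.
Conclusion: NO.

NO


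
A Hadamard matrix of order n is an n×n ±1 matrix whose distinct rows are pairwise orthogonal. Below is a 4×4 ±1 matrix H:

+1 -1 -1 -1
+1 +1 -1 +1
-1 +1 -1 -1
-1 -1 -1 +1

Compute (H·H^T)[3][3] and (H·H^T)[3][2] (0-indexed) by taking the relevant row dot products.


Row 2 of H: [-1, 1, -1, -1].
Row 3 of H: [-1, -1, -1, 1].
(H·H^T)[3][3] = Σ_j H[3][j]·H[3][j] = (-1)² + (-1)² + (-1)² + (1)² = 1 + 1 + 1 + 1 = 4.
(H·H^T)[3][2] = Σ_j H[3][j]·H[2][j] = (-1)·(-1) + (-1)·(1) + (-1)·(-1) + (1)·(-1) = 1 + -1 + 1 + -1 = 0.
So rows 3 and 2 are orthogonal; the diagonal entry equals n = 4.

(3,3) entry = 4; (3,2) entry = 0.


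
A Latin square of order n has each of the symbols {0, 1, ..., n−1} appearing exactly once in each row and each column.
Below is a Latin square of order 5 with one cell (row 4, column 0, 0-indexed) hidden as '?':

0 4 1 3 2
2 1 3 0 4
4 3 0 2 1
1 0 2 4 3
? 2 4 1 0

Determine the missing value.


Row 4 contains symbols [0, 1, 2, 4] — missing [3].
Column 0 contains symbols [0, 1, 2, 4] — missing [3].
The missing symbol must appear in both missing sets; intersection = [3].
Therefore the hidden value is 3.

Missing value = 3.


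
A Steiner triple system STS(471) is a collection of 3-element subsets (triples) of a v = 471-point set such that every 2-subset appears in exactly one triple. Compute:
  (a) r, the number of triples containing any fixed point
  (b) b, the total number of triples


An STS(v) is a 2-(v, 3, 1) BIBD: block size k = 3, λ = 1.
Replication: r(k − 1) = λ(v − 1) ⇒ r·2 = 471 − 1 = 470 ⇒ r = 235.
Block count: bk = vr ⇒ b·3 = 471·235 = 110685 ⇒ b = 36895.
(Check via b = v(v − 1)/6 = 471·470/6 = 221370/6 = 36895.)

r = 235, b = 36895.


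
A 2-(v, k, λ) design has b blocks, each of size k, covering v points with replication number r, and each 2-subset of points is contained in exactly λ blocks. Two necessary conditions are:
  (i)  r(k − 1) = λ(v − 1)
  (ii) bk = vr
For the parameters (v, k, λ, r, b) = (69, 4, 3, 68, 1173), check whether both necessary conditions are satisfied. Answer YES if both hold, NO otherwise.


Condition (i): r(k − 1) = 68·3 = 204; λ(v − 1) = 3·68 = 204. Match? YES.
Condition (ii): bk = 1173·4 = 4692; vr = 69·68 = 4692. Match? YES.
Both conditions hold? YES.

YES


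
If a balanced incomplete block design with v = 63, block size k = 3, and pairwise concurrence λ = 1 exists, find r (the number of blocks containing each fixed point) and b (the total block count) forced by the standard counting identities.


Any 2-(v, k, λ) BIBD satisfies two necessary conditions:
  (i)  Each point sits in r blocks, and counting incidences through any fixed point gives r(k − 1) = λ(v − 1), so r = λ(v − 1)/(k − 1).
  (ii) Total incidences bk = vr, so b = vr/k.
Step 1: r = λ(v − 1)/(k − 1) = 1·(63 − 1)/(3 − 1) = 1·62/2 = 62/2 = 31.
Step 2: b = vr/k = 63·31/3 = 1953/3 = 651.
Check integrality: r = 31 ∈ Z ✓, b = 651 ∈ Z ✓.
(These identities are necessary conditions: they determine r and b for any design with these parameters, but do not by themselves prove that one exists.)

r = 31, b = 651.


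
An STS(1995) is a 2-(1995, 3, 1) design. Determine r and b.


An STS(v) is a 2-(v, 3, 1) BIBD: block size k = 3, λ = 1.
Replication: r(k − 1) = λ(v − 1) ⇒ r·2 = 1995 − 1 = 1994 ⇒ r = 997.
Block count: b = v(v − 1)/6 = 1995·1994/6 = 3978030/6 = 663005.

r = 997, b = 663005.


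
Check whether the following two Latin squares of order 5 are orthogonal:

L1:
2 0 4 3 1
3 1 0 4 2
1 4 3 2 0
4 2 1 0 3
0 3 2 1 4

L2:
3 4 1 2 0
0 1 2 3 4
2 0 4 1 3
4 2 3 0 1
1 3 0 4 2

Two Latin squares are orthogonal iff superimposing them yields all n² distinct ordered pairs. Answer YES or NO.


Form the n² = 25 superimposed pairs (L1[i][j], L2[i][j]), row by row (rows and columns indexed from 0):
row 0: (2,3) (0,4) (4,1) (3,2) (1,0)
row 1: (3,0) (1,1) (0,2) (4,3) (2,4)
row 2: (1,2) (4,0) (3,4) (2,1) (0,3)
row 3: (4,4) (2,2) (1,3) (0,0) (3,1)
row 4: (0,1) (3,3) (2,0) (1,4) (4,2)
Orthogonality requires all 25 pairs distinct.
Check by first coordinate: for each symbol s of L1, list the L2 entries in the n cells where L1 = s; they must all differ.
  L1 = 0: L2 entries (in reading order) 4, 2, 3, 0, 1 — all 5 distinct ✓
  L1 = 1: L2 entries (in reading order) 0, 1, 2, 3, 4 — all 5 distinct ✓
  L1 = 2: L2 entries (in reading order) 3, 4, 1, 2, 0 — all 5 distinct ✓
  L1 = 3: L2 entries (in reading order) 2, 0, 4, 1, 3 — all 5 distinct ✓
  L1 = 4: L2 entries (in reading order) 1, 3, 0, 4, 2 — all 5 distinct ✓
Every symbol of L1 meets every symbol of L2 exactly once, so all 25 pairs are distinct (25 of 25).
Conclusion: YES.

YES


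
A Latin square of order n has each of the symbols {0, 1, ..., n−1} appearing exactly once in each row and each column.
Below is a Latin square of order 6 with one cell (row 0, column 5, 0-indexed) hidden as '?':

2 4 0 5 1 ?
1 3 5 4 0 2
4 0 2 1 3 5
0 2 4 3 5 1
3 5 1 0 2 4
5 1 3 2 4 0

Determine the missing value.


Row 0 contains symbols [0, 1, 2, 4, 5] — missing [3].
Column 5 contains symbols [0, 1, 2, 4, 5] — missing [3].
The missing symbol must appear in both missing sets; intersection = [3].
Therefore the hidden value is 3.

Missing value = 3.


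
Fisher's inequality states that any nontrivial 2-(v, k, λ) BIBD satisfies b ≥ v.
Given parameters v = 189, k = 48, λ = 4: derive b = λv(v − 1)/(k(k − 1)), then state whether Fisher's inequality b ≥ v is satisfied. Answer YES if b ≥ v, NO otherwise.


r = λ(v − 1)/(k − 1) = 4·188/47 = 16.
b = vr/k = 189·16/48 = 63.
Fisher's inequality: b ≥ v ⇔ 63 ≥ 189? NO.

NO


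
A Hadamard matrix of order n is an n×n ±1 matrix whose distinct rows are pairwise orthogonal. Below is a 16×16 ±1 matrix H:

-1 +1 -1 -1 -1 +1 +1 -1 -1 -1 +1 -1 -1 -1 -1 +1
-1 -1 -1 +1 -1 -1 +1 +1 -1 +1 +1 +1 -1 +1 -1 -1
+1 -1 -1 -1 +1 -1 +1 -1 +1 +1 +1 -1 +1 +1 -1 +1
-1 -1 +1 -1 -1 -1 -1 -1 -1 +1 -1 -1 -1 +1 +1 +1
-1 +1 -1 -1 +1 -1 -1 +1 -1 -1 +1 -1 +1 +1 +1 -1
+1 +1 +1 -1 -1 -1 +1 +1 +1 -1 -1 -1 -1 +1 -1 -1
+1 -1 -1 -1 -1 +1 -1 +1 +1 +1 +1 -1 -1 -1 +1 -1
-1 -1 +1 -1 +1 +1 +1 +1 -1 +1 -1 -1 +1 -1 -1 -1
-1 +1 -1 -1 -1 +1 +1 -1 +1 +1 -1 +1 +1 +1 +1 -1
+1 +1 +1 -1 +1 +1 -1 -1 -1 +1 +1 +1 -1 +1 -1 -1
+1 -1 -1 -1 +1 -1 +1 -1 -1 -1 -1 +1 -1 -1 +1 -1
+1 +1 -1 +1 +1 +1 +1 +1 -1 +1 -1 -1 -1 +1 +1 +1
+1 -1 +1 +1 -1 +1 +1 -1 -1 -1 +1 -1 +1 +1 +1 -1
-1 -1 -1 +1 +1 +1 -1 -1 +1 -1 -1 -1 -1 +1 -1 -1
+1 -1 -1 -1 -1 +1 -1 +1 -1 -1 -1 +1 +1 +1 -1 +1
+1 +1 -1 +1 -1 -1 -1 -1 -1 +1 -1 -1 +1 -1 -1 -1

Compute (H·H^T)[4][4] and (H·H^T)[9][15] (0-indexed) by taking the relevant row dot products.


Row 4 of H: [-1, 1, -1, -1, 1, -1, -1, 1, -1, -1, 1, -1, 1, 1, 1, -1].
Row 9 of H: [1, 1, 1, -1, 1, 1, -1, -1, -1, 1, 1, 1, -1, 1, -1, -1].
Row 15 of H: [1, 1, -1, 1, -1, -1, -1, -1, -1, 1, -1, -1, 1, -1, -1, -1].
(H·H^T)[4][4] = Σ_j H[4][j]·H[4][j] = (-1)² + (1)² + (-1)² + (-1)² + (1)² + (-1)² + (-1)² + (1)² + (-1)² + (-1)² + (1)² + (-1)² + (1)² + (1)² + (1)² + (-1)² = 1 + 1 + 1 + 1 + 1 + 1 + 1 + 1 + 1 + 1 + 1 + 1 + 1 + 1 + 1 + 1 = 16.
(H·H^T)[9][15] = Σ_j H[9][j]·H[15][j] = (1)·(1) + (1)·(1) + (1)·(-1) + (-1)·(1) + (1)·(-1) + (1)·(-1) + (-1)·(-1) + (-1)·(-1) + (-1)·(-1) + (1)·(1) + (1)·(-1) + (1)·(-1) + (-1)·(1) + (1)·(-1) + (-1)·(-1) + (-1)·(-1) = 1 + 1 + -1 + -1 + -1 + -1 + 1 + 1 + 1 + 1 + -1 + -1 + -1 + -1 + 1 + 1 = 0.
So rows 9 and 15 are orthogonal; the diagonal entry equals n = 16.

(4,4) entry = 16; (9,15) entry = 0.


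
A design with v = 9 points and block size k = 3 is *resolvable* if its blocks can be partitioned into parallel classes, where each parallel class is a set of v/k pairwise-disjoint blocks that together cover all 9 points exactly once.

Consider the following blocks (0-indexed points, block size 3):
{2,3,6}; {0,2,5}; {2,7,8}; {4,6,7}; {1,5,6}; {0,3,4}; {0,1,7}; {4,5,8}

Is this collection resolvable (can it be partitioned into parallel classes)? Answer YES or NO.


v = 9, block size k = 3, number of blocks = 8.
For resolvability, blocks must partition into parallel classes of size v/k = 3.
Total blocks must therefore be a multiple of 3: 8 = 3·2 + 2 ⇒ not divisible ✗.
Resolvable? NO.

NO


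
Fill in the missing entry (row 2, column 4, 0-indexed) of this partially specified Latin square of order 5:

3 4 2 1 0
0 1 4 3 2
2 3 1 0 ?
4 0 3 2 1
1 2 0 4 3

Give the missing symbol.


Row 2 contains symbols [0, 1, 2, 3] — missing [4].
Column 4 contains symbols [0, 1, 2, 3] — missing [4].
The missing symbol must appear in both missing sets; intersection = [4].
Therefore the hidden value is 4.

Missing value = 4.


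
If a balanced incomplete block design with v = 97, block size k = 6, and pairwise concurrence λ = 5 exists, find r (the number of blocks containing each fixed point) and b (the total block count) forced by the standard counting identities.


Any 2-(v, k, λ) BIBD satisfies two necessary conditions:
  (i)  Each point sits in r blocks, and counting incidences through any fixed point gives r(k − 1) = λ(v − 1), so r = λ(v − 1)/(k − 1).
  (ii) Total incidences bk = vr, so b = vr/k.
Step 1: r = λ(v − 1)/(k − 1) = 5·(97 − 1)/(6 − 1) = 5·96/5 = 480/5 = 96.
Step 2: b = vr/k = 97·96/6 = 9312/6 = 1552.
Check integrality: r = 96 ∈ Z ✓, b = 1552 ∈ Z ✓.
(These identities are necessary conditions: they determine r and b for any design with these parameters, but do not by themselves prove that one exists.)

r = 96, b = 1552.


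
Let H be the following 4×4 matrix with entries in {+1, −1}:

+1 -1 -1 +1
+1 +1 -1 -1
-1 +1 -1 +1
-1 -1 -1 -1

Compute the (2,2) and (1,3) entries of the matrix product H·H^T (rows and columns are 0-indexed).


Row 1 of H: [1, 1, -1, -1].
Row 2 of H: [-1, 1, -1, 1].
Row 3 of H: [-1, -1, -1, -1].
(H·H^T)[2][2] = Σ_j H[2][j]·H[2][j] = (-1)² + (1)² + (-1)² + (1)² = 1 + 1 + 1 + 1 = 4.
(H·H^T)[1][3] = Σ_j H[1][j]·H[3][j] = (1)·(-1) + (1)·(-1) + (-1)·(-1) + (-1)·(-1) = -1 + -1 + 1 + 1 = 0.
So rows 1 and 3 are orthogonal; the diagonal entry equals n = 4.

(2,2) entry = 4; (1,3) entry = 0.


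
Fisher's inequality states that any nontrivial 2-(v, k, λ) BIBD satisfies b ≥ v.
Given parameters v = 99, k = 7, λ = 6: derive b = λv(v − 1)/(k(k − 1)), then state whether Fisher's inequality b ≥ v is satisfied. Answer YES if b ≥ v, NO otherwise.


r = λ(v − 1)/(k − 1) = 6·98/6 = 98.
b = vr/k = 99·98/7 = 1386.
Fisher's inequality: b ≥ v ⇔ 1386 ≥ 99? YES.

YES


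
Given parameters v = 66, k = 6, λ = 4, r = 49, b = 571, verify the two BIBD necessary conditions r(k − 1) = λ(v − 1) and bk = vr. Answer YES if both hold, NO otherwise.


Condition (i): r(k − 1) = 49·5 = 245; λ(v − 1) = 4·65 = 260. Match? NO.
Condition (ii): bk = 571·6 = 3426; vr = 66·49 = 3234. Match? NO.
Both conditions hold? NO.

NO


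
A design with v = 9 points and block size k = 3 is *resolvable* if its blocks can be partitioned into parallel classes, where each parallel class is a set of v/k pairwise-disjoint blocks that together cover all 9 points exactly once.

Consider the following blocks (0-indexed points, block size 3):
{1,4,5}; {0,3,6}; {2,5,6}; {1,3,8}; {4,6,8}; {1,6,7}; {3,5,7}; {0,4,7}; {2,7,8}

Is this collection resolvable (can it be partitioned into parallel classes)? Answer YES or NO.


v = 9, block size k = 3, number of blocks = 9.
For resolvability, blocks must partition into parallel classes of size v/k = 3.
Total blocks must therefore be a multiple of 3: 9 = 3·3 + 0 ⇒ divisible ✓.
Consider block {4,6,8}. The only other block(s) in the collection disjoint from it are {3,5,7} — just 1 block(s). Any parallel class containing {4,6,8} would need 2 other blocks each disjoint from it, so no parallel class of size 3 can contain {4,6,8}.
Since every block must belong to some parallel class in a resolution, the collection cannot be partitioned into parallel classes.
Resolvable? NO.

NO


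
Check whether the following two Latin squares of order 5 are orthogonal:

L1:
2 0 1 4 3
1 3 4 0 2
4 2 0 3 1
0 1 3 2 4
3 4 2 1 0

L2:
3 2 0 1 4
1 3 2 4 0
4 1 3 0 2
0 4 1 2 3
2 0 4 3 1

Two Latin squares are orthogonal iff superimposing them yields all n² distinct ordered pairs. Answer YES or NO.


Form the n² = 25 superimposed pairs (L1[i][j], L2[i][j]), row by row (rows and columns indexed from 0):
row 0: (2,3) (0,2) (1,0) (4,1) (3,4)
row 1: (1,1) (3,3) (4,2) (0,4) (2,0)
row 2: (4,4) (2,1) (0,3) (3,0) (1,2)
row 3: (0,0) (1,4) (3,1) (2,2) (4,3)
row 4: (3,2) (4,0) (2,4) (1,3) (0,1)
Orthogonality requires all 25 pairs distinct.
Check by first coordinate: for each symbol s of L1, list the L2 entries in the n cells where L1 = s; they must all differ.
  L1 = 0: L2 entries (in reading order) 2, 4, 3, 0, 1 — all 5 distinct ✓
  L1 = 1: L2 entries (in reading order) 0, 1, 2, 4, 3 — all 5 distinct ✓
  L1 = 2: L2 entries (in reading order) 3, 0, 1, 2, 4 — all 5 distinct ✓
  L1 = 3: L2 entries (in reading order) 4, 3, 0, 1, 2 — all 5 distinct ✓
  L1 = 4: L2 entries (in reading order) 1, 2, 4, 3, 0 — all 5 distinct ✓
Every symbol of L1 meets every symbol of L2 exactly once, so all 25 pairs are distinct (25 of 25).
Conclusion: YES.

YES


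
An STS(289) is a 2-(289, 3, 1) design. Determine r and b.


An STS(v) is a 2-(v, 3, 1) BIBD: block size k = 3, λ = 1.
Replication: r(k − 1) = λ(v − 1) ⇒ r·2 = 289 − 1 = 288 ⇒ r = 144.
Block count: bk = vr ⇒ b·3 = 289·144 = 41616 ⇒ b = 13872.

r = 144, b = 13872.


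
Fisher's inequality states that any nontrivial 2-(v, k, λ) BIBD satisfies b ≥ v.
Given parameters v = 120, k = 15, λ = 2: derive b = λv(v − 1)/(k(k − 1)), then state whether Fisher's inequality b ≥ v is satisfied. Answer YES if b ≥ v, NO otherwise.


r = λ(v − 1)/(k − 1) = 2·119/14 = 17.
b = vr/k = 120·17/15 = 136.
Fisher's inequality: b ≥ v ⇔ 136 ≥ 120? YES.

YES


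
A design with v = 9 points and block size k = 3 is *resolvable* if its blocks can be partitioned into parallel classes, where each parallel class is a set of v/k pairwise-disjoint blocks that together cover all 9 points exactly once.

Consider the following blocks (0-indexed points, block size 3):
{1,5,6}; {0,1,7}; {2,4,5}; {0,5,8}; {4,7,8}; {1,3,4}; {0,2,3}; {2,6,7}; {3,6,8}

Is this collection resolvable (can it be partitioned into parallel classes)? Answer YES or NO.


v = 9, block size k = 3, number of blocks = 9.
For resolvability, blocks must partition into parallel classes of size v/k = 3.
Total blocks must therefore be a multiple of 3: 9 = 3·3 + 0 ⇒ divisible ✓.
Greedy packing gives 3 candidate class(es). Each should be a full parallel class (size 3, covers all 9 points).
  Class 1 (3 blocks): {1,5,6}; {4,7,8}; {0,2,3}. Points covered: [0, 1, 2, 3, 4, 5, 6, 7, 8].
  Class 2 (3 blocks): {0,1,7}; {2,4,5}; {3,6,8}. Points covered: [0, 1, 2, 3, 4, 5, 6, 7, 8].
  Class 3 (3 blocks): {0,5,8}; {1,3,4}; {2,6,7}. Points covered: [0, 1, 2, 3, 4, 5, 6, 7, 8].
All classes full (size 3)? YES. All classes cover every point? YES.
Resolvable? YES.

YES


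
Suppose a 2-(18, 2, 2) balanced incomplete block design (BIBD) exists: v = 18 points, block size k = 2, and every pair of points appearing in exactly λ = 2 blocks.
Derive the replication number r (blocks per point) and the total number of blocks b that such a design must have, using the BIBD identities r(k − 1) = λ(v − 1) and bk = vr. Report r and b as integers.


Any 2-(v, k, λ) BIBD satisfies two necessary conditions:
  (i)  Each point sits in r blocks, and counting incidences through any fixed point gives r(k − 1) = λ(v − 1), so r = λ(v − 1)/(k − 1).
  (ii) Total incidences bk = vr, so b = vr/k.
Step 1: r = λ(v − 1)/(k − 1) = 2·(18 − 1)/(2 − 1) = 2·17/1 = 34/1 = 34.
Step 2: b = vr/k = 18·34/2 = 612/2 = 306.
Check integrality: r = 34 ∈ Z ✓, b = 306 ∈ Z ✓.
(These identities are necessary conditions: they determine r and b for any design with these parameters, but do not by themselves prove that one exists.)

r = 34, b = 306.


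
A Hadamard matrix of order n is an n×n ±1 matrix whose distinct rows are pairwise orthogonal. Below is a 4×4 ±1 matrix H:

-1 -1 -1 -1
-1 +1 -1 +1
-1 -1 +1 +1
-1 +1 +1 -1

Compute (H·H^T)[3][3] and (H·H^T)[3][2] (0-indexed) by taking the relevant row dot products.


Row 2 of H: [-1, -1, 1, 1].
Row 3 of H: [-1, 1, 1, -1].
(H·H^T)[3][3] = Σ_j H[3][j]·H[3][j] = (-1)² + (1)² + (1)² + (-1)² = 1 + 1 + 1 + 1 = 4.
(H·H^T)[3][2] = Σ_j H[3][j]·H[2][j] = (-1)·(-1) + (1)·(-1) + (1)·(1) + (-1)·(1) = 1 + -1 + 1 + -1 = 0.
So rows 3 and 2 are orthogonal; the diagonal entry equals n = 4.

(3,3) entry = 4; (3,2) entry = 0.


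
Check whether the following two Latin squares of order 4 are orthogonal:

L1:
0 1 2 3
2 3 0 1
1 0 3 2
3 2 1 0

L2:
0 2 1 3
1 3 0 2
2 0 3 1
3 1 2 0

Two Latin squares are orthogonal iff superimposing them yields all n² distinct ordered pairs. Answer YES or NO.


Form the n² = 16 superimposed pairs (L1[i][j], L2[i][j]), row by row (rows and columns indexed from 0):
row 0: (0,0) (1,2) (2,1) (3,3)
row 1: (2,1) (3,3) (0,0) (1,2)
row 2: (1,2) (0,0) (3,3) (2,1)
row 3: (3,3) (2,1) (1,2) (0,0)
Orthogonality requires all 16 pairs distinct.
But the pair (2,1) repeats: cell (0,2) has L1 = 2, L2 = 1, and cell (1,0) has L1 = 2, L2 = 1.
A repeated pair means some other pair never occurs (only 4 distinct pairs out of 16), so the squares are not orthogonal.
Conclusion: NO.

NO


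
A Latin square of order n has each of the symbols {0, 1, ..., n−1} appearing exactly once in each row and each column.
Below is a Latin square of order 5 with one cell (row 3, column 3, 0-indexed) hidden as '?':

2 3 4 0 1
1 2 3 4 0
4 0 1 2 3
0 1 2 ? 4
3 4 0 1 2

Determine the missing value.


Row 3 contains symbols [0, 1, 2, 4] — missing [3].
Column 3 contains symbols [0, 1, 2, 4] — missing [3].
The missing symbol must appear in both missing sets; intersection = [3].
Therefore the hidden value is 3.

Missing value = 3.


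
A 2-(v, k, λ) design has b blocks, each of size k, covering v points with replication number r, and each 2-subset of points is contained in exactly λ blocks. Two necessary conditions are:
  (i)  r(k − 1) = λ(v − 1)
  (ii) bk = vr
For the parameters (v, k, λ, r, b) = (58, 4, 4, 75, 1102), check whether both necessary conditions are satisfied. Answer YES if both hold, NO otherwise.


Condition (i): r(k − 1) = 75·3 = 225; λ(v − 1) = 4·57 = 228. Match? NO.
Condition (ii): bk = 1102·4 = 4408; vr = 58·75 = 4350. Match? NO.
Both conditions hold? NO.

NO


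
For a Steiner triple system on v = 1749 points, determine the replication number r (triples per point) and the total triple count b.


An STS(v) is a 2-(v, 3, 1) BIBD: block size k = 3, λ = 1.
Replication: r(k − 1) = λ(v − 1) ⇒ r·2 = 1749 − 1 = 1748 ⇒ r = 874.
Block count: bk = vr ⇒ b·3 = 1749·874 = 1528626 ⇒ b = 509542.

r = 874, b = 509542.


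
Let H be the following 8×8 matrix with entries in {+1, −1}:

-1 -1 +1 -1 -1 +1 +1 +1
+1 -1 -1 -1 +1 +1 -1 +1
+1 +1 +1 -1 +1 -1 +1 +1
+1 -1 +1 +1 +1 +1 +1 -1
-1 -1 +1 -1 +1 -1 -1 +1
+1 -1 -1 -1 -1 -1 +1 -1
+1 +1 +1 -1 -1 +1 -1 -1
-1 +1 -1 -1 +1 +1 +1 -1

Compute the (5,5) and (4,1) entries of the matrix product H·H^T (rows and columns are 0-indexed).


Row 1 of H: [1, -1, -1, -1, 1, 1, -1, 1].
Row 4 of H: [-1, -1, 1, -1, 1, -1, -1, 1].
Row 5 of H: [1, -1, -1, -1, -1, -1, 1, -1].
(H·H^T)[5][5] = Σ_j H[5][j]·H[5][j] = (1)² + (-1)² + (-1)² + (-1)² + (-1)² + (-1)² + (1)² + (-1)² = 1 + 1 + 1 + 1 + 1 + 1 + 1 + 1 = 8.
(H·H^T)[4][1] = Σ_j H[4][j]·H[1][j] = (-1)·(1) + (-1)·(-1) + (1)·(-1) + (-1)·(-1) + (1)·(1) + (-1)·(1) + (-1)·(-1) + (1)·(1) = -1 + 1 + -1 + 1 + 1 + -1 + 1 + 1 = 2.
Rows 4 and 1 are not orthogonal (dot product = 2 ≠ 0), so H is not a Hadamard matrix.

(5,5) entry = 8; (4,1) entry = 2.


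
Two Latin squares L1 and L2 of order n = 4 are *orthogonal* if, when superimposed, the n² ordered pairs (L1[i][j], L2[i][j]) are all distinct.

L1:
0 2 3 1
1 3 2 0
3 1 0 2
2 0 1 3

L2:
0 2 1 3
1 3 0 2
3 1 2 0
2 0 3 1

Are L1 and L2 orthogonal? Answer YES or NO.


Form the n² = 16 superimposed pairs (L1[i][j], L2[i][j]), row by row (rows and columns indexed from 0):
row 0: (0,0) (2,2) (3,1) (1,3)
row 1: (1,1) (3,3) (2,0) (0,2)
row 2: (3,3) (1,1) (0,2) (2,0)
row 3: (2,2) (0,0) (1,3) (3,1)
Orthogonality requires all 16 pairs distinct.
But the pair (3,3) repeats: cell (1,1) has L1 = 3, L2 = 3, and cell (2,0) has L1 = 3, L2 = 3.
A repeated pair means some other pair never occurs (only 8 distinct pairs out of 16), so the squares are not orthogonal.
Conclusion: NO.

NO


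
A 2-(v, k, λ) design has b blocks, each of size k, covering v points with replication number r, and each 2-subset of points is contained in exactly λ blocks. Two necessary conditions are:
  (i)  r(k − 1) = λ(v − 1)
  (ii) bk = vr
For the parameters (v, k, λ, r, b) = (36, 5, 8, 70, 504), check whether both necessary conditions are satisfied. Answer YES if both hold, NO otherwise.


Condition (i): r(k − 1) = 70·4 = 280; λ(v − 1) = 8·35 = 280. Match? YES.
Condition (ii): bk = 504·5 = 2520; vr = 36·70 = 2520. Match? YES.
Both conditions hold? YES.

YES


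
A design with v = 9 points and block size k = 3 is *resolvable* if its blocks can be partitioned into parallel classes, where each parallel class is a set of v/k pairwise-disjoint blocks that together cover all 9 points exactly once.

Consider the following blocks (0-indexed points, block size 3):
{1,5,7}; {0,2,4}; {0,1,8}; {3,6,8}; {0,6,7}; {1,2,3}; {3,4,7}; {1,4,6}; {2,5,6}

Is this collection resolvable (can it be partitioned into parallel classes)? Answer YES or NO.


v = 9, block size k = 3, number of blocks = 9.
For resolvability, blocks must partition into parallel classes of size v/k = 3.
Total blocks must therefore be a multiple of 3: 9 = 3·3 + 0 ⇒ divisible ✓.
Consider block {0,6,7}. The only other block(s) in the collection disjoint from it are {1,2,3} — just 1 block(s). Any parallel class containing {0,6,7} would need 2 other blocks each disjoint from it, so no parallel class of size 3 can contain {0,6,7}.
Since every block must belong to some parallel class in a resolution, the collection cannot be partitioned into parallel classes.
Resolvable? NO.

NO


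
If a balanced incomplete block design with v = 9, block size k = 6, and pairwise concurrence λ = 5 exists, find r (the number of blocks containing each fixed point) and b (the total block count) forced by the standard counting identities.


Any 2-(v, k, λ) BIBD satisfies two necessary conditions:
  (i)  Each point sits in r blocks, and counting incidences through any fixed point gives r(k − 1) = λ(v − 1), so r = λ(v − 1)/(k − 1).
  (ii) Total incidences bk = vr, so b = vr/k.
Step 1: r = λ(v − 1)/(k − 1) = 5·(9 − 1)/(6 − 1) = 5·8/5 = 40/5 = 8.
Step 2: b = vr/k = 9·8/6 = 72/6 = 12.
Check integrality: r = 8 ∈ Z ✓, b = 12 ∈ Z ✓.
(These identities are necessary conditions: they determine r and b for any design with these parameters, but do not by themselves prove that one exists.)

r = 8, b = 12.


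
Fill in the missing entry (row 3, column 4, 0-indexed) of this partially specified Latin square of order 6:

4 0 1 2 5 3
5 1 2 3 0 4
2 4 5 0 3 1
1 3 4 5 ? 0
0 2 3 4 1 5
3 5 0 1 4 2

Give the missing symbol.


Row 3 contains symbols [0, 1, 3, 4, 5] — missing [2].
Column 4 contains symbols [0, 1, 3, 4, 5] — missing [2].
The missing symbol must appear in both missing sets; intersection = [2].
Therefore the hidden value is 2.

Missing value = 2.


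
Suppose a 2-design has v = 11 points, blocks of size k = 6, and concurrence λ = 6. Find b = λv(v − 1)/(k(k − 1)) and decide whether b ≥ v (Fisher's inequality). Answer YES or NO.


b = λv(v − 1)/(k(k − 1)) = 6·11·10/(6·5) = 660/30 = 22.
Compare with v = 11: b ≥ v, so Fisher's inequality holds.

YES


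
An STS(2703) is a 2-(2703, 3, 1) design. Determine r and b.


An STS(v) is a 2-(v, 3, 1) BIBD: block size k = 3, λ = 1.
Replication: r(k − 1) = λ(v − 1) ⇒ r·2 = 2703 − 1 = 2702 ⇒ r = 1351.
Block count: b = v(v − 1)/6 = 2703·2702/6 = 7303506/6 = 1217251.

r = 1351, b = 1217251.


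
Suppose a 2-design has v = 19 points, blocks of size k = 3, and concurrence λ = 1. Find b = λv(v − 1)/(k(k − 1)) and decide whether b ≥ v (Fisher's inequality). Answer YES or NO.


r = λ(v − 1)/(k − 1) = 1·18/2 = 9.
b = vr/k = 19·9/3 = 57.
Fisher's inequality: b ≥ v ⇔ 57 ≥ 19? YES.

YES


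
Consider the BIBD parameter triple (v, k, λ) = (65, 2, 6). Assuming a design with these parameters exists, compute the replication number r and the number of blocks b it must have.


Any 2-(v, k, λ) BIBD satisfies two necessary conditions:
  (i)  Each point sits in r blocks, and counting incidences through any fixed point gives r(k − 1) = λ(v − 1), so r = λ(v − 1)/(k − 1).
  (ii) Total incidences bk = vr, so b = vr/k.
Step 1: r = λ(v − 1)/(k − 1) = 6·(65 − 1)/(2 − 1) = 6·64/1 = 384/1 = 384.
Step 2: b = vr/k = 65·384/2 = 24960/2 = 12480.
Check integrality: r = 384 ∈ Z ✓, b = 12480 ∈ Z ✓.
(These identities are necessary conditions: they determine r and b for any design with these parameters, but do not by themselves prove that one exists.)

r = 384, b = 12480.


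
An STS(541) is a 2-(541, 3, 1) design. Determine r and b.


An STS(v) is a 2-(v, 3, 1) BIBD: block size k = 3, λ = 1.
Replication: r(k − 1) = λ(v − 1) ⇒ r·2 = 541 − 1 = 540 ⇒ r = 270.
Block count: b = v(v − 1)/6 = 541·540/6 = 292140/6 = 48690.
(Check via bk = vr: 48690·3 = 146070 = 541·270 = 146070 ✓.)

r = 270, b = 48690.


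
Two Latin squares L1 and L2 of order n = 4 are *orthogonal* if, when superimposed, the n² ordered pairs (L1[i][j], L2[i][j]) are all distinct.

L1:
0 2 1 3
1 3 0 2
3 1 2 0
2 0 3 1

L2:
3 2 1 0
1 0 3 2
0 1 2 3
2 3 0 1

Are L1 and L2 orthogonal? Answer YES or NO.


Form the n² = 16 superimposed pairs (L1[i][j], L2[i][j]), row by row (rows and columns indexed from 0):
row 0: (0,3) (2,2) (1,1) (3,0)
row 1: (1,1) (3,0) (0,3) (2,2)
row 2: (3,0) (1,1) (2,2) (0,3)
row 3: (2,2) (0,3) (3,0) (1,1)
Orthogonality requires all 16 pairs distinct.
But the pair (1,1) repeats: cell (0,2) has L1 = 1, L2 = 1, and cell (1,0) has L1 = 1, L2 = 1.
A repeated pair means some other pair never occurs (only 4 distinct pairs out of 16), so the squares are not orthogonal.
Conclusion: NO.

NO


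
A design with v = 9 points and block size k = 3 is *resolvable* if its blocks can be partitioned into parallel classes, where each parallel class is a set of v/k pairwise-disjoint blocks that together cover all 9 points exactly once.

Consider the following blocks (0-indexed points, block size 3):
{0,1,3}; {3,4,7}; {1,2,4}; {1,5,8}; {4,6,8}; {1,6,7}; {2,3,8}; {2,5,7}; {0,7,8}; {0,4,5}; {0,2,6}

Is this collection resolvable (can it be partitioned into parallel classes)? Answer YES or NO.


v = 9, block size k = 3, number of blocks = 11.
For resolvability, blocks must partition into parallel classes of size v/k = 3.
Total blocks must therefore be a multiple of 3: 11 = 3·3 + 2 ⇒ not divisible ✗.
Resolvable? NO.

NO


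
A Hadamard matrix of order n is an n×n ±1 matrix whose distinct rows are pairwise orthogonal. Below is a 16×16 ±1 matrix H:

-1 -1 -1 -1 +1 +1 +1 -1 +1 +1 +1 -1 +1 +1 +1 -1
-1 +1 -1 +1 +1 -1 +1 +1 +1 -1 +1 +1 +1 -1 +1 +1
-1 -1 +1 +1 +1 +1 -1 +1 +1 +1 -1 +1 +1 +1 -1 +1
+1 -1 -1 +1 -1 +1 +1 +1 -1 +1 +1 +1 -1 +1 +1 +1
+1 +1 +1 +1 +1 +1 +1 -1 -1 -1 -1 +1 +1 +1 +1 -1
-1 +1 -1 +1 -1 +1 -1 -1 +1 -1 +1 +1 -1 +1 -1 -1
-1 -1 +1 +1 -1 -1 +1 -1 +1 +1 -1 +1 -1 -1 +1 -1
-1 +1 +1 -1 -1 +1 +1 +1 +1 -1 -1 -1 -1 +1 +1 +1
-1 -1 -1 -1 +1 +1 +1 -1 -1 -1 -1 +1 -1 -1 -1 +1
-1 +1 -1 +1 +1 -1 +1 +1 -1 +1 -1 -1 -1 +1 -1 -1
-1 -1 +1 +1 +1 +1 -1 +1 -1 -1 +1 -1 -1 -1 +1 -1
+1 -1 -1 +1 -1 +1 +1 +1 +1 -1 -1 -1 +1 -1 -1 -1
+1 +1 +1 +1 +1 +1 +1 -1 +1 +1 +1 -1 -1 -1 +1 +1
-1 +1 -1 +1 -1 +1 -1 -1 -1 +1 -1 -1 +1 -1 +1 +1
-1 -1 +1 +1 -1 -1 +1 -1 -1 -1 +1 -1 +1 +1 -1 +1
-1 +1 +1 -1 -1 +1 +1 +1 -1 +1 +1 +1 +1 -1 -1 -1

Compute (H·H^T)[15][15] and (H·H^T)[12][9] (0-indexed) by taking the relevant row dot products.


Row 9 of H: [-1, 1, -1, 1, 1, -1, 1, 1, -1, 1, -1, -1, -1, 1, -1, -1].
Row 12 of H: [1, 1, 1, 1, 1, 1, 1, -1, 1, 1, 1, -1, -1, -1, 1, 1].
Row 15 of H: [-1, 1, 1, -1, -1, 1, 1, 1, -1, 1, 1, 1, 1, -1, -1, -1].
(H·H^T)[15][15] = Σ_j H[15][j]·H[15][j] = (-1)² + (1)² + (1)² + (-1)² + (-1)² + (1)² + (1)² + (1)² + (-1)² + (1)² + (1)² + (1)² + (1)² + (-1)² + (-1)² + (-1)² = 1 + 1 + 1 + 1 + 1 + 1 + 1 + 1 + 1 + 1 + 1 + 1 + 1 + 1 + 1 + 1 = 16.
(H·H^T)[12][9] = Σ_j H[12][j]·H[9][j] = (1)·(-1) + (1)·(1) + (1)·(-1) + (1)·(1) + (1)·(1) + (1)·(-1) + (1)·(1) + (-1)·(1) + (1)·(-1) + (1)·(1) + (1)·(-1) + (-1)·(-1) + (-1)·(-1) + (-1)·(1) + (1)·(-1) + (1)·(-1) = -1 + 1 + -1 + 1 + 1 + -1 + 1 + -1 + -1 + 1 + -1 + 1 + 1 + -1 + -1 + -1 = -2.
Rows 12 and 9 are not orthogonal (dot product = -2 ≠ 0), so H is not a Hadamard matrix.

(15,15) entry = 16; (12,9) entry = -2.


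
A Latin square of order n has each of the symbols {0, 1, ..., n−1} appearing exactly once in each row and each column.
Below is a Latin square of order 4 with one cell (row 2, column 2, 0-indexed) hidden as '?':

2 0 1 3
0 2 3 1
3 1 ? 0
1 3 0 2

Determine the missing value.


Row 2 contains symbols [0, 1, 3] — missing [2].
Column 2 contains symbols [0, 1, 3] — missing [2].
The missing symbol must appear in both missing sets; intersection = [2].
Therefore the hidden value is 2.

Missing value = 2.


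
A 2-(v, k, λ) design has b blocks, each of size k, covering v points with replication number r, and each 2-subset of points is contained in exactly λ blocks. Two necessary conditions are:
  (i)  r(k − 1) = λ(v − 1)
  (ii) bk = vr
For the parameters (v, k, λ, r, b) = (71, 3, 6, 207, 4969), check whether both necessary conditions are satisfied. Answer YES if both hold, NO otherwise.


Condition (i): r(k − 1) = 207·2 = 414; λ(v − 1) = 6·70 = 420. Match? NO.
Condition (ii): bk = 4969·3 = 14907; vr = 71·207 = 14697. Match? NO.
Both conditions hold? NO.

NO


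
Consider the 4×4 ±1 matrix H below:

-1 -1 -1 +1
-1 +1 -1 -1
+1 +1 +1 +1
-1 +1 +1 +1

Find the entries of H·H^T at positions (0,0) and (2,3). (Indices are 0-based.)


Row 0 of H: [-1, -1, -1, 1].
Row 2 of H: [1, 1, 1, 1].
Row 3 of H: [-1, 1, 1, 1].
(H·H^T)[0][0] = Σ_j H[0][j]·H[0][j] = (-1)² + (-1)² + (-1)² + (1)² = 1 + 1 + 1 + 1 = 4.
(H·H^T)[2][3] = Σ_j H[2][j]·H[3][j] = (1)·(-1) + (1)·(1) + (1)·(1) + (1)·(1) = -1 + 1 + 1 + 1 = 2.
Rows 2 and 3 are not orthogonal (dot product = 2 ≠ 0), so H is not a Hadamard matrix.

(0,0) entry = 4; (2,3) entry = 2.


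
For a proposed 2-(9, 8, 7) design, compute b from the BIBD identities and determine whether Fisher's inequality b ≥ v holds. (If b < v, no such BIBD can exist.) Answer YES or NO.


b = λv(v − 1)/(k(k − 1)) = 7·9·8/(8·7) = 504/56 = 9.
Compare with v = 9: b ≥ v, so Fisher's inequality holds.

YES


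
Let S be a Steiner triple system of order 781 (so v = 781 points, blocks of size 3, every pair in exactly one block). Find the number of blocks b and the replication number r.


An STS(v) is a 2-(v, 3, 1) BIBD: block size k = 3, λ = 1.
Replication: r(k − 1) = λ(v − 1) ⇒ r·2 = 781 − 1 = 780 ⇒ r = 390.
Block count: bk = vr ⇒ b·3 = 781·390 = 304590 ⇒ b = 101530.
(Check via b = v(v − 1)/6 = 781·780/6 = 609180/6 = 101530.)

r = 390, b = 101530.


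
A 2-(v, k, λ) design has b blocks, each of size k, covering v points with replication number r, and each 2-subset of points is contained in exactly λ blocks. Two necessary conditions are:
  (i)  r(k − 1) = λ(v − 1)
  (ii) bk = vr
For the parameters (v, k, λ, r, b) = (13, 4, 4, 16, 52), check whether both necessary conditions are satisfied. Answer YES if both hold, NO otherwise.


Condition (i): r(k − 1) = 16·3 = 48; λ(v − 1) = 4·12 = 48. Match? YES.
Condition (ii): bk = 52·4 = 208; vr = 13·16 = 208. Match? YES.
Both conditions hold? YES.

YES


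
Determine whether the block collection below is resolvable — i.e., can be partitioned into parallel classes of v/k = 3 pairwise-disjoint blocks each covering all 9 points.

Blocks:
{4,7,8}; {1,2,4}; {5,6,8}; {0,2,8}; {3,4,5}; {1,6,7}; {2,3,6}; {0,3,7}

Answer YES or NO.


v = 9, block size k = 3, number of blocks = 8.
For resolvability, blocks must partition into parallel classes of size v/k = 3.
Total blocks must therefore be a multiple of 3: 8 = 3·2 + 2 ⇒ not divisible ✗.
Resolvable? NO.

NO


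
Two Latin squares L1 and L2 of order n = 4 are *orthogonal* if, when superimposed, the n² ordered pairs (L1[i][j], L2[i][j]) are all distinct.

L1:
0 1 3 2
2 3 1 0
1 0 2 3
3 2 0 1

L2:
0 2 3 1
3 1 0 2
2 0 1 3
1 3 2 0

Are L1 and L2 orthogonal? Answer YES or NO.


Form the n² = 16 superimposed pairs (L1[i][j], L2[i][j]), row by row (rows and columns indexed from 0):
row 0: (0,0) (1,2) (3,3) (2,1)
row 1: (2,3) (3,1) (1,0) (0,2)
row 2: (1,2) (0,0) (2,1) (3,3)
row 3: (3,1) (2,3) (0,2) (1,0)
Orthogonality requires all 16 pairs distinct.
But the pair (1,2) repeats: cell (0,1) has L1 = 1, L2 = 2, and cell (2,0) has L1 = 1, L2 = 2.
A repeated pair means some other pair never occurs (only 8 distinct pairs out of 16), so the squares are not orthogonal.
Conclusion: NO.

NO


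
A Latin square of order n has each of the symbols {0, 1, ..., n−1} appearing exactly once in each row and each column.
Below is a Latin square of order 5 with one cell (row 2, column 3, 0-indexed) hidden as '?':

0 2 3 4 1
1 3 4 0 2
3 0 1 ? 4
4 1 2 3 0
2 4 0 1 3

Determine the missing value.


Row 2 contains symbols [0, 1, 3, 4] — missing [2].
Column 3 contains symbols [0, 1, 3, 4] — missing [2].
The missing symbol must appear in both missing sets; intersection = [2].
Therefore the hidden value is 2.

Missing value = 2.


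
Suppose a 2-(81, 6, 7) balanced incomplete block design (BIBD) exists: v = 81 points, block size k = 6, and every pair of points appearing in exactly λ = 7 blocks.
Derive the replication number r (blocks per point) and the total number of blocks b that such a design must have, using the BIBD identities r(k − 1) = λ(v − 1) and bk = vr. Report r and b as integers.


Any 2-(v, k, λ) BIBD satisfies two necessary conditions:
  (i)  Each point sits in r blocks, and counting incidences through any fixed point gives r(k − 1) = λ(v − 1), so r = λ(v − 1)/(k − 1).
  (ii) Total incidences bk = vr, so b = vr/k.
Step 1: r = λ(v − 1)/(k − 1) = 7·(81 − 1)/(6 − 1) = 7·80/5 = 560/5 = 112.
Step 2: b = vr/k = 81·112/6 = 9072/6 = 1512.
Check integrality: r = 112 ∈ Z ✓, b = 1512 ∈ Z ✓.
(These identities are necessary conditions: they determine r and b for any design with these parameters, but do not by themselves prove that one exists.)

r = 112, b = 1512.


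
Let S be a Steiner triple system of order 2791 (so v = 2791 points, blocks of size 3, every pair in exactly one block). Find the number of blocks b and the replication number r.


An STS(v) is a 2-(v, 3, 1) BIBD: block size k = 3, λ = 1.
Replication: r(k − 1) = λ(v − 1) ⇒ r·2 = 2791 − 1 = 2790 ⇒ r = 1395.
Block count: b = v(v − 1)/6 = 2791·2790/6 = 7786890/6 = 1297815.
(Check via bk = vr: 1297815·3 = 3893445 = 2791·1395 = 3893445 ✓.)

r = 1395, b = 1297815.


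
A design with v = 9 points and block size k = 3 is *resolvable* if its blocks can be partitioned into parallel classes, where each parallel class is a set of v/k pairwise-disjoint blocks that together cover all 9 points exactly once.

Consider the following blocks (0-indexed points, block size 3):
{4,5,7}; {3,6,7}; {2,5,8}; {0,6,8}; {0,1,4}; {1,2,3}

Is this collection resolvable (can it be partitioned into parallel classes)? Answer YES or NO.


v = 9, block size k = 3, number of blocks = 6.
For resolvability, blocks must partition into parallel classes of size v/k = 3.
Total blocks must therefore be a multiple of 3: 6 = 3·2 + 0 ⇒ divisible ✓.
Greedy packing gives 2 candidate class(es). Each should be a full parallel class (size 3, covers all 9 points).
  Class 1 (3 blocks): {4,5,7}; {0,6,8}; {1,2,3}. Points covered: [0, 1, 2, 3, 4, 5, 6, 7, 8].
  Class 2 (3 blocks): {3,6,7}; {2,5,8}; {0,1,4}. Points covered: [0, 1, 2, 3, 4, 5, 6, 7, 8].
All classes full (size 3)? YES. All classes cover every point? YES.
Resolvable? YES.

YES


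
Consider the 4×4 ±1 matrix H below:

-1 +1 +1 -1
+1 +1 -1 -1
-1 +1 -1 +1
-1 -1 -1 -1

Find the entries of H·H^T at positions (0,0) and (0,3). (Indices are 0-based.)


Row 0 of H: [-1, 1, 1, -1].
Row 3 of H: [-1, -1, -1, -1].
(H·H^T)[0][0] = Σ_j H[0][j]·H[0][j] = (-1)² + (1)² + (1)² + (-1)² = 1 + 1 + 1 + 1 = 4.
(H·H^T)[0][3] = Σ_j H[0][j]·H[3][j] = (-1)·(-1) + (1)·(-1) + (1)·(-1) + (-1)·(-1) = 1 + -1 + -1 + 1 = 0.
So rows 0 and 3 are orthogonal; the diagonal entry equals n = 4.

(0,0) entry = 4; (0,3) entry = 0.


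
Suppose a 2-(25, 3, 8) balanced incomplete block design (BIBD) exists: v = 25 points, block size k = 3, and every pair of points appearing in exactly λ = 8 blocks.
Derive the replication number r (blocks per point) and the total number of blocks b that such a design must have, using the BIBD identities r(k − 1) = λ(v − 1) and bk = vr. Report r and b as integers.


Any 2-(v, k, λ) BIBD satisfies two necessary conditions:
  (i)  Each point sits in r blocks, and counting incidences through any fixed point gives r(k − 1) = λ(v − 1), so r = λ(v − 1)/(k − 1).
  (ii) Total incidences bk = vr, so b = vr/k.
Step 1: r = λ(v − 1)/(k − 1) = 8·(25 − 1)/(3 − 1) = 8·24/2 = 192/2 = 96.
Step 2: b = vr/k = 25·96/3 = 2400/3 = 800.
Check integrality: r = 96 ∈ Z ✓, b = 800 ∈ Z ✓.
(These identities are necessary conditions: they determine r and b for any design with these parameters, but do not by themselves prove that one exists.)

r = 96, b = 800.
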